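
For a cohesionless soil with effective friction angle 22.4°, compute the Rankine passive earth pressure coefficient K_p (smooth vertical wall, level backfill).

2.23

K_p = (1 + sin φ)/(1 − sin φ) = tan²(45° + 22.4°/2) = 2.231.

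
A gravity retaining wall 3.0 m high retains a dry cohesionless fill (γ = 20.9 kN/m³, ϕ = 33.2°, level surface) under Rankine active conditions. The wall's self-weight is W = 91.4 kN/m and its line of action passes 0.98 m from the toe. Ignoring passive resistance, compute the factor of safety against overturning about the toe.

K_a = tan²(45° − 33.2°/2) = 0.2924.
P_a = ½K_aγH² = 0.5×0.2924×20.9×3.0² = 27.50 kN/m, acting at H/3 = 1.000 m above the base.
Overturning moment M_o = P_a × H/3 = 27.50 × 1.000 = 27.50.
Resisting moment M_r = W × 0.98 = 91.4 × 0.98 = 89.57.
FS_overturning = M_r/M_o = 89.57/27.50 = 3.258.

3.26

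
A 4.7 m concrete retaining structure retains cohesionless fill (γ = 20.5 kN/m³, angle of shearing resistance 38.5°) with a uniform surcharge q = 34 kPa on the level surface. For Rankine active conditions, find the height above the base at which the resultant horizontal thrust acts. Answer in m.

1.89 m

K_a = 0.2327.
Triangular part P₁ = ½K_aγH² = 52.68 at H/3 = 1.567 m; rectangular part P₂ = K_a q H = 37.18 at H/2 = 2.350 m.
ȳ = (P₁·1.567 + P₂·2.350)/(P₁+P₂) = 1.891 m.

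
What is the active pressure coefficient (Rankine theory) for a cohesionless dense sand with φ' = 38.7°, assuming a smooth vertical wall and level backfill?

K_a = (1 − sin φ)/(1 + sin φ) = (1 − sin 38.7°)/(1 + sin 38.7°) = 0.2306.

0.231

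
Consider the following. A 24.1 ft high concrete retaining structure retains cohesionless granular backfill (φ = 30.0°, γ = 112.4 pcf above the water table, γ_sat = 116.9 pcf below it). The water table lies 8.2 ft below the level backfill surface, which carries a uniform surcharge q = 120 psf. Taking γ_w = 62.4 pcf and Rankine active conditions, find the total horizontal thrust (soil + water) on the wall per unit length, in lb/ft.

17300 lb/ft

K_a = tan²(45° − φ/2) = 0.3333.
γ' = 116.9 − 62.4 = 54.50 pcf. h₂ = H − d_w = 15.9 ft.
σ'_h: at surface K_a·q = 40.00; at WT K_a(q+γd_w) = 347.2; at base K_a(q+γd_w+γ'h₂) = 636.1 psf.
P₁ = ½(40.00+347.2)×8.2 = 1588; P₂ = ½(347.2+636.1)×15.9 = 7817; P_w = ½γ_w h₂² = 7888.
Total = 1588+7817+7888 = 17290 lb/ft.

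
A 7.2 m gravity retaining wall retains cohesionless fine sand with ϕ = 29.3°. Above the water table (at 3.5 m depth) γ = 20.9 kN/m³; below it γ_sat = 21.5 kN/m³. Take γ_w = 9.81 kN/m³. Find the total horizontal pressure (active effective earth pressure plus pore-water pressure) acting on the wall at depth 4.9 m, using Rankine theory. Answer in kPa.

44.4 kPa

K_a = (1 − sin φ)/(1 + sin φ) = 0.3428.
γ' = 21.5 − 9.81 = 11.69 kN/m³.
Effective vertical stress at 4.9 m: σ'_v = 20.9×3.5 + 11.69×1.40 = 89.52 kPa.
σ'_h = K_a σ'_v = 0.3428 × 89.52 = 30.69 kPa; u = γ_w × 1.40 = 13.73 kPa.
Total σ_h = 30.69 + 13.73 = 44.42 kPa.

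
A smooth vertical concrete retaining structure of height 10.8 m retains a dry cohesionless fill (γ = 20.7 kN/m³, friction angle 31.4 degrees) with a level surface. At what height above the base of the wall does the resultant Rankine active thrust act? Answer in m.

3.60 m

K_a = 0.3149.
The pressure distribution is triangular, so the resultant acts at H/3 above the base = 10.8/3 = 3.600 m.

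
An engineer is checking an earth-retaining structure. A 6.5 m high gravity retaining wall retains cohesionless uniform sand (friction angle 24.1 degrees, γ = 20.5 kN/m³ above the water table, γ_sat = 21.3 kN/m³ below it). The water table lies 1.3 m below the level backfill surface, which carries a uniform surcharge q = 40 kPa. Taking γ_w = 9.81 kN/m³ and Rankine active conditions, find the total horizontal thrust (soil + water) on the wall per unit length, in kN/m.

K_a = tan²(45° − φ/2) = 0.4201.
γ' = 21.3 − 9.81 = 11.49 kN/m³. h₂ = H − d_w = 5.2 m.
σ'_h: at surface K_a·q = 16.80; at WT K_a(q+γd_w) = 28.00; at base K_a(q+γd_w+γ'h₂) = 53.10 kPa.
P₁ = ½(16.80+28.00)×1.3 = 29.12; P₂ = ½(28.00+53.10)×5.2 = 210.9; P_w = ½γ_w h₂² = 132.6.
Total = 29.12+210.9+132.6 = 372.6 kN/m.

373 kN/m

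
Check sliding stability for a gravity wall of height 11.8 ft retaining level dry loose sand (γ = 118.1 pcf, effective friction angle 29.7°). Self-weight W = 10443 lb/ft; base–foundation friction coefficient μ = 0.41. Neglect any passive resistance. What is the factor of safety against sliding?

K_a = tan²(45° − 29.7°/2) = 0.3374.
P_a = ½K_aγH² = 0.5×0.3374×118.1×11.8² = 2774 lb/ft, acting at H/3 = 3.933 ft above the base.
FS_sliding = μW / P_a = 0.41×10443 / 2774 = 1.543.

1.54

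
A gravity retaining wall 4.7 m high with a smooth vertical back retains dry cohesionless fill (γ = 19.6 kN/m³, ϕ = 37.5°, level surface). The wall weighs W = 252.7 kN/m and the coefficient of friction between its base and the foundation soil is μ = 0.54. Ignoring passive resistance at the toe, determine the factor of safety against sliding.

2.59

K_a = tan²(45° − 37.5°/2) = 0.2432.
P_a = ½K_aγH² = 0.5×0.2432×19.6×4.7² = 52.65 kN/m, acting at H/3 = 1.567 m above the base.
FS_sliding = μW / P_a = 0.54×252.7 / 52.65 = 2.592.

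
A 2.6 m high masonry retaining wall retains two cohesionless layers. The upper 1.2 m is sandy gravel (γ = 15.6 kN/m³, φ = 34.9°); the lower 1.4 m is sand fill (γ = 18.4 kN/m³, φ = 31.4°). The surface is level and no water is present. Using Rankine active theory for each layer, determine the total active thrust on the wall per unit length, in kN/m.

K_a1 = tan²(45°−34.9°/2) = 0.2721; K_a2 = tan²(45°−31.4°/2) = 0.3149.
Layer 1: σ at base = K_a1 γ₁ h₁ = 5.095 kPa; P₁ = ½×5.095×1.2 = 3.057.
Layer 2: σ_v at top = γ₁h₁ = 18.72; σ_h top = K_a2×18.72 = 5.895; σ_h base = K_a2×(18.72+18.4×1.4) = 14.01.
P₂ = ½(5.895+14.01)×1.4 = 13.93. Total P_a = 3.057+13.93 = 16.99 kN/m.

17.0 kN/m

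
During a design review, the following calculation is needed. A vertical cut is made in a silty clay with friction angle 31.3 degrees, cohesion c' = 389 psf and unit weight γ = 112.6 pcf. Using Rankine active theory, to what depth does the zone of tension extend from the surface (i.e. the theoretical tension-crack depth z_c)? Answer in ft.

12.3 ft

K_a = tan²(45° − 31.3°/2) = 0.3162; √K_a = 0.5623.
The active pressure is zero where K_a γ z = 2c√K_a, so z_c = 2c/(γ√K_a) = 2×389/(112.6×0.5623) = 12.29 ft.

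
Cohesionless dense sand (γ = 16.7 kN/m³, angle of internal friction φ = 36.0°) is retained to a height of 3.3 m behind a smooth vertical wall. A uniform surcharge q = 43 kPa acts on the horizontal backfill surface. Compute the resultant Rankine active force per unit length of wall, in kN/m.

60.4 kN/m

K_a = tan²(45° − φ/2) = 0.2596.
Soil triangle: ½ K_a γ H² = 0.5×0.2596×16.7×3.3² = 23.61 kN/m.
Surcharge rectangle: K_a q H = 0.2596×43×3.3 = 36.84 kN/m.
Total = 23.61 + 36.84 = 60.45 kN/m.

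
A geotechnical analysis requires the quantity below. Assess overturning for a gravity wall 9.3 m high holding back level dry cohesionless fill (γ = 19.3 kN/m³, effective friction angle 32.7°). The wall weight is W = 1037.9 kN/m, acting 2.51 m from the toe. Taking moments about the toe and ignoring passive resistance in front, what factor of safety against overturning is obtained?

3.37

K_a = tan²(45° − 32.7°/2) = 0.2985.
P_a = ½K_aγH² = 0.5×0.2985×19.3×9.3² = 249.1 kN/m, acting at H/3 = 3.100 m above the base.
Overturning moment M_o = P_a × H/3 = 249.1 × 3.100 = 772.3.
Resisting moment M_r = W × 2.51 = 1037.9 × 2.51 = 2605.
FS_overturning = M_r/M_o = 2605/772.3 = 3.373.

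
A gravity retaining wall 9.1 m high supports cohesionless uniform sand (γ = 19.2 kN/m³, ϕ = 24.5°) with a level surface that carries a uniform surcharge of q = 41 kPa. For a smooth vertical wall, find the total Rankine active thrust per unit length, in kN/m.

483 kN/m

K_a = tan²(45° − φ/2) = 0.4137.
Soil triangle: ½ K_a γ H² = 0.5×0.4137×19.2×9.1² = 328.9 kN/m.
Surcharge rectangle: K_a q H = 0.4137×41×9.1 = 154.4 kN/m.
Total = 328.9 + 154.4 = 483.3 kN/m.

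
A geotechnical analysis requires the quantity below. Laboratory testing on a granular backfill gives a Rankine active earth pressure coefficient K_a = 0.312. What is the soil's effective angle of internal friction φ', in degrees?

31.6°

K_a = tan²(45° − φ/2) ⇒ 45° − φ/2 = arctan(√0.312) = 29.19°.
φ = 2(45° − 29.19°) = 31.63°.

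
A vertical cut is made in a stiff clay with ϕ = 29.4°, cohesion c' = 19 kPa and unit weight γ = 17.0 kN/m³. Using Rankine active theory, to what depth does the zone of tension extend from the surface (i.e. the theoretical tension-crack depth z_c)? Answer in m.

3.83 m

K_a = tan²(45° − 29.4°/2) = 0.3415; √K_a = 0.5844.
The active pressure is zero where K_a γ z = 2c√K_a, so z_c = 2c/(γ√K_a) = 2×19/(17.0×0.5844) = 3.825 m.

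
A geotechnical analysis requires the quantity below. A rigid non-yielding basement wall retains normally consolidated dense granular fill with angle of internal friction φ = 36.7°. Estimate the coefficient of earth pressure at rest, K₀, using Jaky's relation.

K₀ = 1 − sin φ' = 1 − sin 36.7° = 0.4024.

0.402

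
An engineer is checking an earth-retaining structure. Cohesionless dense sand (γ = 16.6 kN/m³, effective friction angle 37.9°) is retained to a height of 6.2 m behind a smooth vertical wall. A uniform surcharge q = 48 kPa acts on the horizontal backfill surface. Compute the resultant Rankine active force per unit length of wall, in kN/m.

147 kN/m

K_a = tan²(45° − φ/2) = 0.2389.
Soil triangle: ½ K_a γ H² = 0.5×0.2389×16.6×6.2² = 76.23 kN/m.
Surcharge rectangle: K_a q H = 0.2389×48×6.2 = 71.11 kN/m.
Total = 76.23 + 71.11 = 147.3 kN/m.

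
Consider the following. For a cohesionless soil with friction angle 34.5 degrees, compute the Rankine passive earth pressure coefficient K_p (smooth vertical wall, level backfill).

K_p = (1 + sin φ)/(1 − sin φ) = tan²(45° + 34.5°/2) = 3.613.

3.61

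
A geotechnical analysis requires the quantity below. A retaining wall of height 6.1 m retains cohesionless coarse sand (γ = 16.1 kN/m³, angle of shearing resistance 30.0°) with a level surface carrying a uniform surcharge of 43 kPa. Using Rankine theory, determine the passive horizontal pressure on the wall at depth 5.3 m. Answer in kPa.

385 kPa

K_p = (1 + sin φ)/(1 − sin φ) = 3.000.
σ_v = γz + q = 16.1 × 5.3 + 43 = 128.3 kPa.
σ_h = K_p σ_v = 3.000 × 128.3 = 385.0 kPa.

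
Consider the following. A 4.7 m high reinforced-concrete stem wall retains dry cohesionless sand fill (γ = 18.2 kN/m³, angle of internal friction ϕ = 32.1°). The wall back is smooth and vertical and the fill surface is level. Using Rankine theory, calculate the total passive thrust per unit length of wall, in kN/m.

K_p = tan²(45° + φ/2) = 3.268.
P_p = ½ K_p γ H² = 0.5 × 3.268 × 18.2 × 4.7² = 656.9 kN/m.

657 kN/m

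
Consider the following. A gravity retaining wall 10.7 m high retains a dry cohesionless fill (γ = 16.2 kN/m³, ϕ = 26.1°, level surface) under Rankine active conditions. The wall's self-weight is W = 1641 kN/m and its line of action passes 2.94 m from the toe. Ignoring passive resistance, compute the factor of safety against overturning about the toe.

K_a = tan²(45° − 26.1°/2) = 0.3889.
P_a = ½K_aγH² = 0.5×0.3889×16.2×10.7² = 360.7 kN/m, acting at H/3 = 3.567 m above the base.
Overturning moment M_o = P_a × H/3 = 360.7 × 3.567 = 1286.
Resisting moment M_r = W × 2.94 = 1641 × 2.94 = 4825.
FS_overturning = M_r/M_o = 4825/1286 = 3.750.

3.75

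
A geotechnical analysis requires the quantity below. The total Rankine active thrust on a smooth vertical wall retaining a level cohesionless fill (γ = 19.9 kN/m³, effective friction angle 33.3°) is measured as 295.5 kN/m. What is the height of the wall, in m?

10.1 m

K_a = 0.2911. P_a = ½ K_a γ H² ⇒ H = √(2P_a/(K_a γ)).
H = √(2×295.5/(0.2911×19.9)) = 10.10 m.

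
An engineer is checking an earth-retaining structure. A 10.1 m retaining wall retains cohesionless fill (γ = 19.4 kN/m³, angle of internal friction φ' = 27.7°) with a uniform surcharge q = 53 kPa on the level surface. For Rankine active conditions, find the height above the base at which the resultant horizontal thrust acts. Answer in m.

K_a = 0.3653.
Triangular part P₁ = ½K_aγH² = 361.5 at H/3 = 3.367 m; rectangular part P₂ = K_a q H = 195.6 at H/2 = 5.050 m.
ȳ = (P₁·3.367 + P₂·5.050)/(P₁+P₂) = 3.958 m.

3.96 m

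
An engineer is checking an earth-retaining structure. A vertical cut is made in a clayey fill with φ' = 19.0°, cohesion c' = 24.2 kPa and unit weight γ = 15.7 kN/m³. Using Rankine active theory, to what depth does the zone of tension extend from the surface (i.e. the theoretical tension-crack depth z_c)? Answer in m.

4.32 m

K_a = tan²(45° − 19.0°/2) = 0.5088; √K_a = 0.7133.
The active pressure is zero where K_a γ z = 2c√K_a, so z_c = 2c/(γ√K_a) = 2×24.2/(15.7×0.7133) = 4.322 m.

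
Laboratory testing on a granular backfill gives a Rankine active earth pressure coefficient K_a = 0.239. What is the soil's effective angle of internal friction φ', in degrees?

37.9°

K_a = tan²(45° − φ/2) ⇒ 45° − φ/2 = arctan(√0.239) = 26.05°.
φ = 2(45° − 26.05°) = 37.89°.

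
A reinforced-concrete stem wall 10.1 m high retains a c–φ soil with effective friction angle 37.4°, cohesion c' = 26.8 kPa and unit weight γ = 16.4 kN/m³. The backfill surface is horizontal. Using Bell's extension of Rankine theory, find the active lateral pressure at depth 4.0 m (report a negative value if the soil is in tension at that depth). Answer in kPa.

K_a = (1 − sin φ)/(1 + sin φ) = 0.2443.
σ_a = K_a γ z − 2c√K_a = 0.2443×16.4×4.0 − 2×26.8×0.4942 = -10.47 kPa.

-10.5 kPa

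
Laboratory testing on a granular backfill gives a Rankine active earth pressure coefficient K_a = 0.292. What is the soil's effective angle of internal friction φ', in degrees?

K_a = tan²(45° − φ/2) ⇒ 45° − φ/2 = arctan(√0.292) = 28.39°.
φ = 2(45° − 28.39°) = 33.23°.

33.2°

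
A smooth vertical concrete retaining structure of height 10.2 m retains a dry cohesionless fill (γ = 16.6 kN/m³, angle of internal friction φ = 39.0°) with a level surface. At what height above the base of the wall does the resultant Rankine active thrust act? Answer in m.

3.40 m

K_a = 0.2275.
The pressure distribution is triangular, so the resultant acts at H/3 above the base = 10.2/3 = 3.400 m.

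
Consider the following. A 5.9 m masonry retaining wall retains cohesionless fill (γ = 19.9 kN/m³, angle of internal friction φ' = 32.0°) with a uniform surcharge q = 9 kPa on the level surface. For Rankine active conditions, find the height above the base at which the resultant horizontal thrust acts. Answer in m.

2.10 m

K_a = 0.3073.
Triangular part P₁ = ½K_aγH² = 106.4 at H/3 = 1.967 m; rectangular part P₂ = K_a q H = 16.32 at H/2 = 2.950 m.
ȳ = (P₁·1.967 + P₂·2.950)/(P₁+P₂) = 2.097 m.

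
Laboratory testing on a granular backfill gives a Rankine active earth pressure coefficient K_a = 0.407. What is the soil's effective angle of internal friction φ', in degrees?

24.9°

K_a = tan²(45° − φ/2) ⇒ 45° − φ/2 = arctan(√0.407) = 32.54°.
φ = 2(45° − 32.54°) = 24.93°.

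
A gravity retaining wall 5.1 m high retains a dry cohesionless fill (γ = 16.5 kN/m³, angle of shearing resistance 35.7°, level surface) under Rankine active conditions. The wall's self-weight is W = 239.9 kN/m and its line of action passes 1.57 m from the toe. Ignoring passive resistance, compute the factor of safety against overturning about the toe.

3.93

K_a = tan²(45° − 35.7°/2) = 0.2630.
P_a = ½K_aγH² = 0.5×0.2630×16.5×5.1² = 56.43 kN/m, acting at H/3 = 1.700 m above the base.
Overturning moment M_o = P_a × H/3 = 56.43 × 1.700 = 95.94.
Resisting moment M_r = W × 1.57 = 239.9 × 1.57 = 376.6.
FS_overturning = M_r/M_o = 376.6/95.94 = 3.926.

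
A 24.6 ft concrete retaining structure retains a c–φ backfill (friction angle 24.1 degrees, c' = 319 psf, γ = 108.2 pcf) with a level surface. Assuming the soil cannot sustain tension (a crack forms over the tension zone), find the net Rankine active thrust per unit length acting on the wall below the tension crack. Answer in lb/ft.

K_a = 0.4201; √K_a = 0.6482.
Tension-crack depth z_c = 2c/(γ√K_a) = 2×319/(108.2×0.6482) = 9.097 ft.
σ_a at base = K_a γ H − 2c√K_a = 0.4201×108.2×24.6 − 2×319×0.6482 = 704.7 psf.
P_a = ½ × 704.7 × (H − z_c) = 0.5×704.7×15.50 = 5463 lb/ft.

5460 lb/ft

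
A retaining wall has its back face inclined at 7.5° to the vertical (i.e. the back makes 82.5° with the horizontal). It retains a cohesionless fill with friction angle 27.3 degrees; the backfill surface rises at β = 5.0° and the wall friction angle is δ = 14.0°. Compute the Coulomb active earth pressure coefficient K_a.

0.419

K_a = sin²(α+φ) / [sin²α · sin(α−δ) · (1 + √{sin(φ+δ)sin(φ−β) / (sin(α−δ)sin(α+β))})²].
With α = 82.5°, φ = 27.3°, δ = 14.0°, β = 5.0°: K_a = 0.4195.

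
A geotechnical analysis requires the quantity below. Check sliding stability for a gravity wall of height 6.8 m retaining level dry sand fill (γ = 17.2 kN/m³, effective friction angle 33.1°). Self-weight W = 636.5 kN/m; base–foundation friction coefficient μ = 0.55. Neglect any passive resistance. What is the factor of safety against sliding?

3.00

K_a = tan²(45° − 33.1°/2) = 0.2936.
P_a = ½K_aγH² = 0.5×0.2936×17.2×6.8² = 116.7 kN/m, acting at H/3 = 2.267 m above the base.
FS_sliding = μW / P_a = 0.55×636.5 / 116.7 = 2.999.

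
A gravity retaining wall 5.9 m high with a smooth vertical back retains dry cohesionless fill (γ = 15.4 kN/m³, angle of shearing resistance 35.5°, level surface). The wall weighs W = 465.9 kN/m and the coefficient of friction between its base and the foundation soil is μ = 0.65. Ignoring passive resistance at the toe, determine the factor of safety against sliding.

4.26

K_a = tan²(45° − 35.5°/2) = 0.2653.
P_a = ½K_aγH² = 0.5×0.2653×15.4×5.9² = 71.10 kN/m, acting at H/3 = 1.967 m above the base.
FS_sliding = μW / P_a = 0.65×465.9 / 71.10 = 4.259.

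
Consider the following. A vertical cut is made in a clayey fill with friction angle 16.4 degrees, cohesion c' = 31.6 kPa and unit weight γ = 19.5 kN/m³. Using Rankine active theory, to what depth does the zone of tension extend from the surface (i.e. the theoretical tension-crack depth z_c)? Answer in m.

K_a = tan²(45° − 16.4°/2) = 0.5596; √K_a = 0.7481.
The active pressure is zero where K_a γ z = 2c√K_a, so z_c = 2c/(γ√K_a) = 2×31.6/(19.5×0.7481) = 4.332 m.

4.33 m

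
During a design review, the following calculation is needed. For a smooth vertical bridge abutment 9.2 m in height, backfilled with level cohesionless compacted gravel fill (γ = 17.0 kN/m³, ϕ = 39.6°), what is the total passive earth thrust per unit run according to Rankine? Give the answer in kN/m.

K_p = tan²(45° + φ/2) = 4.516.
P_p = ½ K_p γ H² = 0.5 × 4.516 × 17.0 × 9.2² = 3249 kN/m.

3250 kN/m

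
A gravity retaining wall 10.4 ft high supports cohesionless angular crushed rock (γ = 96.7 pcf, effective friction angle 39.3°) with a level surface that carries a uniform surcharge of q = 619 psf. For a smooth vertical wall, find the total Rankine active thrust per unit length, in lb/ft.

2620 lb/ft

K_a = tan²(45° − φ/2) = 0.2245.
Soil triangle: ½ K_a γ H² = 0.5×0.2245×96.7×10.4² = 1174 lb/ft.
Surcharge rectangle: K_a q H = 0.2245×619×10.4 = 1445 lb/ft.
Total = 1174 + 1445 = 2619 lb/ft.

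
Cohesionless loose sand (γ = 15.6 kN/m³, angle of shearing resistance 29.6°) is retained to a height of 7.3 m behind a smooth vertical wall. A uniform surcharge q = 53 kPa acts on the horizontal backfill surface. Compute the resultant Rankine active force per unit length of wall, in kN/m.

272 kN/m

K_a = tan²(45° − φ/2) = 0.3387.
Soil triangle: ½ K_a γ H² = 0.5×0.3387×15.6×7.3² = 140.8 kN/m.
Surcharge rectangle: K_a q H = 0.3387×53×7.3 = 131.1 kN/m.
Total = 140.8 + 131.1 = 271.9 kN/m.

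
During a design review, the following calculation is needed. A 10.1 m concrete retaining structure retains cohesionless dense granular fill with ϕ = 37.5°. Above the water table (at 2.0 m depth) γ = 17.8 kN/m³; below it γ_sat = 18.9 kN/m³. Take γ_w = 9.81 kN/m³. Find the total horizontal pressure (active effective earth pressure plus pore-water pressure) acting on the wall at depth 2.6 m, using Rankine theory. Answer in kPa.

K_a = (1 − sin φ)/(1 + sin φ) = 0.2432.
γ' = 18.9 − 9.81 = 9.090 kN/m³.
Effective vertical stress at 2.6 m: σ'_v = 17.8×2.0 + 9.090×0.600 = 41.05 kPa.
σ'_h = K_a σ'_v = 0.2432 × 41.05 = 9.984 kPa; u = γ_w × 0.600 = 5.886 kPa.
Total σ_h = 9.984 + 5.886 = 15.87 kPa.

15.9 kPa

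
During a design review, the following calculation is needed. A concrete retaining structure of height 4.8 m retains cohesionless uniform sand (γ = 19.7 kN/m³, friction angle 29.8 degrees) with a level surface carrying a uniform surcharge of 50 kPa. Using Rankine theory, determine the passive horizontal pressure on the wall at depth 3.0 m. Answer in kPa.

K_p = (1 + sin φ)/(1 − sin φ) = 2.976.
σ_v = γz + q = 19.7 × 3.0 + 50 = 109.1 kPa.
σ_h = K_p σ_v = 2.976 × 109.1 = 324.7 kPa.

325 kPa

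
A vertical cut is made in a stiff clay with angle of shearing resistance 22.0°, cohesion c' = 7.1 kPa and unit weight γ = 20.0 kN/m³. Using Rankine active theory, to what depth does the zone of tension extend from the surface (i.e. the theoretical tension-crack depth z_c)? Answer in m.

K_a = tan²(45° − 22.0°/2) = 0.4550; √K_a = 0.6745.
The active pressure is zero where K_a γ z = 2c√K_a, so z_c = 2c/(γ√K_a) = 2×7.1/(20.0×0.6745) = 1.053 m.

1.05 m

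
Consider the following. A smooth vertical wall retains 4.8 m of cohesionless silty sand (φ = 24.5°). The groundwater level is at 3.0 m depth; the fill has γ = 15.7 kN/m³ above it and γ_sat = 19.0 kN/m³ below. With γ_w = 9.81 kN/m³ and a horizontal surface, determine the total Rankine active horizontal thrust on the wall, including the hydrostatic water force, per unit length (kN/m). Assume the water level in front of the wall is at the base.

K_a = tan²(45° − φ/2) = 0.4137.
γ' = 19.0 − 9.81 = 9.190 kN/m³. Depth below WT = 1.8 m.
σ'_h at WT = K_a γ d_w = 19.49 kPa; at base = 19.49 + K_a γ' × 1.8 = 26.33 kPa.
P₁ (0–3.0 m) = ½×19.49×3.0 = 29.23. P₂ (3.0–4.8 m) = ½(19.49+26.33)×1.8 = 41.24.
P_w = ½ γ_w h₂² = 0.5×9.81×1.8² = 15.89. Total = 29.23+41.24+15.89 = 86.36 kN/m.

86.4 kN/m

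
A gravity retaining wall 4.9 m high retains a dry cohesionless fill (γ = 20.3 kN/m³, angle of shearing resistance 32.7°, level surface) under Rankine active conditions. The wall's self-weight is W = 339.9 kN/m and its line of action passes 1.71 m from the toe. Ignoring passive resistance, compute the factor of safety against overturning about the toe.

4.89

K_a = tan²(45° − 32.7°/2) = 0.2985.
P_a = ½K_aγH² = 0.5×0.2985×20.3×4.9² = 72.74 kN/m, acting at H/3 = 1.633 m above the base.
Overturning moment M_o = P_a × H/3 = 72.74 × 1.633 = 118.8.
Resisting moment M_r = W × 1.71 = 339.9 × 1.71 = 581.2.
FS_overturning = M_r/M_o = 581.2/118.8 = 4.892.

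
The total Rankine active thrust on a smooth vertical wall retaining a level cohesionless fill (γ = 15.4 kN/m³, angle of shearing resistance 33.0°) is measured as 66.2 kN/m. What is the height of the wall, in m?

K_a = 0.2948. P_a = ½ K_a γ H² ⇒ H = √(2P_a/(K_a γ)).
H = √(2×66.2/(0.2948×15.4)) = 5.400 m.

5.40 m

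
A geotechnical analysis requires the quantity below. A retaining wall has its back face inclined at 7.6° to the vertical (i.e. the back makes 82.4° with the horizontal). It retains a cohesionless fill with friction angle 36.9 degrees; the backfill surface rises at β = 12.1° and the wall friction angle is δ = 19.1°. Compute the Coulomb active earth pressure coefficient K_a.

K_a = sin²(α+φ) / [sin²α · sin(α−δ) · (1 + √{sin(φ+δ)sin(φ−β) / (sin(α−δ)sin(α+β))})²].
With α = 82.4°, φ = 36.9°, δ = 19.1°, β = 12.1°: K_a = 0.3282.

0.328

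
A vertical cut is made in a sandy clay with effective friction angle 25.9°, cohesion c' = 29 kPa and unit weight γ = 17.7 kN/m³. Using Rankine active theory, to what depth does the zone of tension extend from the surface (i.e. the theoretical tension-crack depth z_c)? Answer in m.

5.23 m

K_a = tan²(45° − 25.9°/2) = 0.3920; √K_a = 0.6261.
The active pressure is zero where K_a γ z = 2c√K_a, so z_c = 2c/(γ√K_a) = 2×29/(17.7×0.6261) = 5.234 m.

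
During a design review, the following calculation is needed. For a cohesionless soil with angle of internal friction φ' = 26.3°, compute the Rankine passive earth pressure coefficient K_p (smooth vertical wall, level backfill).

2.59

K_p = (1 + sin φ)/(1 − sin φ) = tan²(45° + 26.3°/2) = 2.591.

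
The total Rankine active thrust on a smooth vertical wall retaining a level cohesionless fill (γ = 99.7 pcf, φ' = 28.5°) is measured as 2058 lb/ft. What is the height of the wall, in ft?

10.8 ft

K_a = 0.3540. P_a = ½ K_a γ H² ⇒ H = √(2P_a/(K_a γ)).
H = √(2×2058/(0.3540×99.7)) = 10.80 ft.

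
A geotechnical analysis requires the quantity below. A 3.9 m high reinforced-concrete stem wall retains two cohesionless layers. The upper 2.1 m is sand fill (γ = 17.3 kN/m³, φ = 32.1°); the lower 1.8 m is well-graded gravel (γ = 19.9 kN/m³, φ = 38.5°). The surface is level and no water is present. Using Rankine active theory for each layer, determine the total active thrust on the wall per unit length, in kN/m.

34.4 kN/m

K_a1 = tan²(45°−32.1°/2) = 0.3060; K_a2 = tan²(45°−38.5°/2) = 0.2327.
Layer 1: σ at base = K_a1 γ₁ h₁ = 11.12 kPa; P₁ = ½×11.12×2.1 = 11.67.
Layer 2: σ_v at top = γ₁h₁ = 36.33; σ_h top = K_a2×36.33 = 8.452; σ_h base = K_a2×(36.33+19.9×1.8) = 16.79.
P₂ = ½(8.452+16.79)×1.8 = 22.71. Total P_a = 11.67+22.71 = 34.39 kN/m.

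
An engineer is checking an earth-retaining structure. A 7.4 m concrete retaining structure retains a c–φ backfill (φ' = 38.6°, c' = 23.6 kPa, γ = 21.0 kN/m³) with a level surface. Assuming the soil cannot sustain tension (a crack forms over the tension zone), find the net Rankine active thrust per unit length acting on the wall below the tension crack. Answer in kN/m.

18.1 kN/m

K_a = 0.2316; √K_a = 0.4813.
Tension-crack depth z_c = 2c/(γ√K_a) = 2×23.6/(21.0×0.4813) = 4.670 m.
σ_a at base = K_a γ H − 2c√K_a = 0.2316×21.0×7.4 − 2×23.6×0.4813 = 13.28 kPa.
P_a = ½ × 13.28 × (H − z_c) = 0.5×13.28×2.730 = 18.12 kN/m.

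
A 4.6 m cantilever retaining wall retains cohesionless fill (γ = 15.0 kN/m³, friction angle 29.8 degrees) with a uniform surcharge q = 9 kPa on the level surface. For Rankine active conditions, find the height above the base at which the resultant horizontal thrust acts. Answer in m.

K_a = 0.3360.
Triangular part P₁ = ½K_aγH² = 53.33 at H/3 = 1.533 m; rectangular part P₂ = K_a q H = 13.91 at H/2 = 2.300 m.
ȳ = (P₁·1.533 + P₂·2.300)/(P₁+P₂) = 1.692 m.

1.69 m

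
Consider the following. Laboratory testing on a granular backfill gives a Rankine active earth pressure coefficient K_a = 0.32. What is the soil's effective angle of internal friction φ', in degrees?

K_a = tan²(45° − φ/2) ⇒ 45° − φ/2 = arctan(√0.32) = 29.50°.
φ = 2(45° − 29.50°) = 31.01°.

31.0°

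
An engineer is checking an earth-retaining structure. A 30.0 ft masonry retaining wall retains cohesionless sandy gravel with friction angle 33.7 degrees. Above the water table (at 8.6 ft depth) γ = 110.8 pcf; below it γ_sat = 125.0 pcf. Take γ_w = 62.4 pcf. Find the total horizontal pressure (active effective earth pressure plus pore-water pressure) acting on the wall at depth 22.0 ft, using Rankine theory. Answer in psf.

1350 psf

K_a = (1 − sin φ)/(1 + sin φ) = 0.2863.
γ' = 125.0 − 62.4 = 62.60 pcf.
Effective vertical stress at 22.0 ft: σ'_v = 110.8×8.6 + 62.60×13.4 = 1792 psf.
σ'_h = K_a σ'_v = 0.2863 × 1792 = 513.0 psf; u = γ_w × 13.4 = 836.2 psf.
Total σ_h = 513.0 + 836.2 = 1349 psf.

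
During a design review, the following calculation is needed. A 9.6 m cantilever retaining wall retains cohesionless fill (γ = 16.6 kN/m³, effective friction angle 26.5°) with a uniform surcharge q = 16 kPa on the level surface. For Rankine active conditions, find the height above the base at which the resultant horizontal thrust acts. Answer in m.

K_a = 0.3829.
Triangular part P₁ = ½K_aγH² = 292.9 at H/3 = 3.200 m; rectangular part P₂ = K_a q H = 58.82 at H/2 = 4.800 m.
ȳ = (P₁·3.200 + P₂·4.800)/(P₁+P₂) = 3.468 m.

3.47 m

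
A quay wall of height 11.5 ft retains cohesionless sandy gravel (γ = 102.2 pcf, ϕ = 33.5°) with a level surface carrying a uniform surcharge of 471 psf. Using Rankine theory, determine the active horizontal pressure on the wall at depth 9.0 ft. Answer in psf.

K_a = (1 − sin φ)/(1 + sin φ) = 0.2887.
σ_v = γz + q = 102.2 × 9.0 + 471 = 1391 psf.
σ_h = K_a σ_v = 0.2887 × 1391 = 401.5 psf.

402 psf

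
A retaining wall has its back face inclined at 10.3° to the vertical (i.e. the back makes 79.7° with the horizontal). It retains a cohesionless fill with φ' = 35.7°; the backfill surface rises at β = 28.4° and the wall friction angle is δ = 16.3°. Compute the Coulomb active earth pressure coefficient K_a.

0.523

K_a = sin²(α+φ) / [sin²α · sin(α−δ) · (1 + √{sin(φ+δ)sin(φ−β) / (sin(α−δ)sin(α+β))})²].
With α = 79.7°, φ = 35.7°, δ = 16.3°, β = 28.4°: K_a = 0.5225.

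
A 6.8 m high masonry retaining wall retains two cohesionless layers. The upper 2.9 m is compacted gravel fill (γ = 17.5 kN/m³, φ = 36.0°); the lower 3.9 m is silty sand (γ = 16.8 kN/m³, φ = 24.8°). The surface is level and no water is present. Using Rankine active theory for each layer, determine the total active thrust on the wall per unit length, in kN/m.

152 kN/m

K_a1 = tan²(45°−36.0°/2) = 0.2596; K_a2 = tan²(45°−24.8°/2) = 0.4090.
Layer 1: σ at base = K_a1 γ₁ h₁ = 13.18 kPa; P₁ = ½×13.18×2.9 = 19.10.
Layer 2: σ_v at top = γ₁h₁ = 50.75; σ_h top = K_a2×50.75 = 20.76; σ_h base = K_a2×(50.75+16.8×3.9) = 47.55.
P₂ = ½(20.76+47.55)×3.9 = 133.2. Total P_a = 19.10+133.2 = 152.3 kN/m.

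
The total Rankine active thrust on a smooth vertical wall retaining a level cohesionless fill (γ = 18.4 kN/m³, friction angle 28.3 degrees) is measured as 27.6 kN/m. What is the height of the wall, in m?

2.90 m

K_a = 0.3568. P_a = ½ K_a γ H² ⇒ H = √(2P_a/(K_a γ)).
H = √(2×27.6/(0.3568×18.4)) = 2.900 m.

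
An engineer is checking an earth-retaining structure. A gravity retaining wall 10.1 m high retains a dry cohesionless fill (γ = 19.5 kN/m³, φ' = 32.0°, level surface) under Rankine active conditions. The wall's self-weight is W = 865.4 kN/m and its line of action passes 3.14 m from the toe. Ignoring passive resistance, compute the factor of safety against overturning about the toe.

2.64

K_a = tan²(45° − 32.0°/2) = 0.3073.
P_a = ½K_aγH² = 0.5×0.3073×19.5×10.1² = 305.6 kN/m, acting at H/3 = 3.367 m above the base.
Overturning moment M_o = P_a × H/3 = 305.6 × 3.367 = 1029.
Resisting moment M_r = W × 3.14 = 865.4 × 3.14 = 2717.
FS_overturning = M_r/M_o = 2717/1029 = 2.641.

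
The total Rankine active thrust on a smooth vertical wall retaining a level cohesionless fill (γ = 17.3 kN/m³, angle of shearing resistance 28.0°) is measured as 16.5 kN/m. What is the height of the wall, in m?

K_a = 0.3610. P_a = ½ K_a γ H² ⇒ H = √(2P_a/(K_a γ)).
H = √(2×16.5/(0.3610×17.3)) = 2.299 m.

2.30 m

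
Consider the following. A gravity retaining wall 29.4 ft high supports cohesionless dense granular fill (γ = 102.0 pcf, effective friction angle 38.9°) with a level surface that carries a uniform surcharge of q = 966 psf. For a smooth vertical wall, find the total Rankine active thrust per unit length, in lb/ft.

16600 lb/ft

K_a = tan²(45° − φ/2) = 0.2285.
Soil triangle: ½ K_a γ H² = 0.5×0.2285×102.0×29.4² = 10070 lb/ft.
Surcharge rectangle: K_a q H = 0.2285×966×29.4 = 6490 lb/ft.
Total = 10070 + 6490 = 16560 lb/ft.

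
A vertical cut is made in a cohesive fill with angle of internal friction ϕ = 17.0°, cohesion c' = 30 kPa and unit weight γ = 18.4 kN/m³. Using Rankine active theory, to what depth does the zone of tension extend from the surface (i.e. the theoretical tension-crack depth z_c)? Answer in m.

4.41 m

K_a = tan²(45° − 17.0°/2) = 0.5475; √K_a = 0.7400.
The active pressure is zero where K_a γ z = 2c√K_a, so z_c = 2c/(γ√K_a) = 2×30/(18.4×0.7400) = 4.407 m.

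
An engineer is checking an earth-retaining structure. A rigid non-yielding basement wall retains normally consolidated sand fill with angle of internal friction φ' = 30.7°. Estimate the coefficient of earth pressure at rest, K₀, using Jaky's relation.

K₀ = 1 − sin φ' = 1 − sin 30.7° = 0.4895.

0.489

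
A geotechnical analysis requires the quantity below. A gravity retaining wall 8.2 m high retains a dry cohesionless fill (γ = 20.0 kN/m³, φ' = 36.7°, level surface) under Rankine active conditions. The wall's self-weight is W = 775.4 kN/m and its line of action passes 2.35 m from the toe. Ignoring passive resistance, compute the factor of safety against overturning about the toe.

K_a = tan²(45° − 36.7°/2) = 0.2519.
P_a = ½K_aγH² = 0.5×0.2519×20.0×8.2² = 169.3 kN/m, acting at H/3 = 2.733 m above the base.
Overturning moment M_o = P_a × H/3 = 169.3 × 2.733 = 462.9.
Resisting moment M_r = W × 2.35 = 775.4 × 2.35 = 1822.
FS_overturning = M_r/M_o = 1822/462.9 = 3.937.

3.94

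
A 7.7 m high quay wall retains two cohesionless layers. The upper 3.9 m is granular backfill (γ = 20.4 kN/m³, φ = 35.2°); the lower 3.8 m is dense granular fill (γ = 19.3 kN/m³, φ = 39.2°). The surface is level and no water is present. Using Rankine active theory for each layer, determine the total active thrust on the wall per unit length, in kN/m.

141 kN/m

K_a1 = tan²(45°−35.2°/2) = 0.2687; K_a2 = tan²(45°−39.2°/2) = 0.2255.
Layer 1: σ at base = K_a1 γ₁ h₁ = 21.38 kPa; P₁ = ½×21.38×3.9 = 41.68.
Layer 2: σ_v at top = γ₁h₁ = 79.56; σ_h top = K_a2×79.56 = 17.94; σ_h base = K_a2×(79.56+19.3×3.8) = 34.47.
P₂ = ½(17.94+34.47)×3.8 = 99.58. Total P_a = 41.68+99.58 = 141.3 kN/m.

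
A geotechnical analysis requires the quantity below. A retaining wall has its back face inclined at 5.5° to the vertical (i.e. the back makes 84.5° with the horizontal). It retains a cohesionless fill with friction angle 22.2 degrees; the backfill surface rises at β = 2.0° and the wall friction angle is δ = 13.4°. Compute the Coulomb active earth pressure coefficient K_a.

K_a = sin²(α+φ) / [sin²α · sin(α−δ) · (1 + √{sin(φ+δ)sin(φ−β) / (sin(α−δ)sin(α+β))})²].
With α = 84.5°, φ = 22.2°, δ = 13.4°, β = 2.0°: K_a = 0.4583.

0.458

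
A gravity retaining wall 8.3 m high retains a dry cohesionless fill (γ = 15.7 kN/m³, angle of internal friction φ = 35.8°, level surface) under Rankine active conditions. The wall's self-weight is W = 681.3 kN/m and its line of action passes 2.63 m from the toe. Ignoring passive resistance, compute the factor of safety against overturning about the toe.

K_a = tan²(45° − 35.8°/2) = 0.2619.
P_a = ½K_aγH² = 0.5×0.2619×15.7×8.3² = 141.6 kN/m, acting at H/3 = 2.767 m above the base.
Overturning moment M_o = P_a × H/3 = 141.6 × 2.767 = 391.8.
Resisting moment M_r = W × 2.63 = 681.3 × 2.63 = 1792.
FS_overturning = M_r/M_o = 1792/391.8 = 4.573.

4.57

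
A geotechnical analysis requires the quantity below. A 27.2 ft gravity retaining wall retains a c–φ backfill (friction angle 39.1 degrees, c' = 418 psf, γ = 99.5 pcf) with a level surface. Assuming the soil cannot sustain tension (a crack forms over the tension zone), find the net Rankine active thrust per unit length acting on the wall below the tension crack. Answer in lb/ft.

1030 lb/ft

K_a = 0.2265; √K_a = 0.4759.
Tension-crack depth z_c = 2c/(γ√K_a) = 2×418/(99.5×0.4759) = 17.65 ft.
σ_a at base = K_a γ H − 2c√K_a = 0.2265×99.5×27.2 − 2×418×0.4759 = 215.1 psf.
P_a = ½ × 215.1 × (H − z_c) = 0.5×215.1×9.545 = 1027 lb/ft.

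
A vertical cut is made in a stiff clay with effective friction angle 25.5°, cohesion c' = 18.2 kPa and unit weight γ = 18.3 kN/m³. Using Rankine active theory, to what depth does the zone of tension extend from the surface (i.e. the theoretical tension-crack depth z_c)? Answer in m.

3.15 m

K_a = tan²(45° − 25.5°/2) = 0.3981; √K_a = 0.6310.
The active pressure is zero where K_a γ z = 2c√K_a, so z_c = 2c/(γ√K_a) = 2×18.2/(18.3×0.6310) = 3.152 m.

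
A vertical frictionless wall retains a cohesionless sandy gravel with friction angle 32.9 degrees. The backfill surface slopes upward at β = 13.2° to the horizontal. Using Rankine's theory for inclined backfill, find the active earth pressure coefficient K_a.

K_a = cos β · (cos β − √(cos²β − cos²φ)) / (cos β + √(cos²β − cos²φ)).
cos β = 0.9736, cos φ = 0.8396, √(cos²β − cos²φ) = 0.4928.
K_a = 0.9736 × (0.9736 − 0.4928)/(0.9736 + 0.4928) = 0.3192.

0.319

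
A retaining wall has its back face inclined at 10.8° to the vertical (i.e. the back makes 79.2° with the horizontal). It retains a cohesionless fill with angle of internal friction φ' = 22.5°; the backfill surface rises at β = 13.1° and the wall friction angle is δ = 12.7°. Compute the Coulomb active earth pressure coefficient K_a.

K_a = sin²(α+φ) / [sin²α · sin(α−δ) · (1 + √{sin(φ+δ)sin(φ−β) / (sin(α−δ)sin(α+β))})²].
With α = 79.2°, φ = 22.5°, δ = 12.7°, β = 13.1°: K_a = 0.6214.

0.621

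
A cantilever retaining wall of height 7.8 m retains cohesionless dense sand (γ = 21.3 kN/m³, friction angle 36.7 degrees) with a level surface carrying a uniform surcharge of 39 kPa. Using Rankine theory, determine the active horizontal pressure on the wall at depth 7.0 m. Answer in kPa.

K_a = (1 − sin φ)/(1 + sin φ) = 0.2519.
σ_v = γz + q = 21.3 × 7.0 + 39 = 188.1 kPa.
σ_h = K_a σ_v = 0.2519 × 188.1 = 47.37 kPa.

47.4 kPa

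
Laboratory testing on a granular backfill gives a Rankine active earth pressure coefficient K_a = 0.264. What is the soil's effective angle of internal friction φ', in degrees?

K_a = tan²(45° − φ/2) ⇒ 45° − φ/2 = arctan(√0.264) = 27.19°.
φ = 2(45° − 27.19°) = 35.61°.

35.6°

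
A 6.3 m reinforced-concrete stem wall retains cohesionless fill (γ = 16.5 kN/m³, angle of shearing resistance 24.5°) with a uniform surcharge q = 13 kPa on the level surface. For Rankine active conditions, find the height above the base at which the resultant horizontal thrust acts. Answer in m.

K_a = 0.4137.
Triangular part P₁ = ½K_aγH² = 135.5 at H/3 = 2.100 m; rectangular part P₂ = K_a q H = 33.88 at H/2 = 3.150 m.
ȳ = (P₁·2.100 + P₂·3.150)/(P₁+P₂) = 2.310 m.

2.31 m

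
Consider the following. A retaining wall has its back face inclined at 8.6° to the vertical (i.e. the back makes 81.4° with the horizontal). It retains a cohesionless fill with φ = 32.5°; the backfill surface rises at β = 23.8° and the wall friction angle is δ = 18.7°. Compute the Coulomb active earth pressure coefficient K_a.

K_a = sin²(α+φ) / [sin²α · sin(α−δ) · (1 + √{sin(φ+δ)sin(φ−β) / (sin(α−δ)sin(α+β))})²].
With α = 81.4°, φ = 32.5°, δ = 18.7°, β = 23.8°: K_a = 0.5121.

0.512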